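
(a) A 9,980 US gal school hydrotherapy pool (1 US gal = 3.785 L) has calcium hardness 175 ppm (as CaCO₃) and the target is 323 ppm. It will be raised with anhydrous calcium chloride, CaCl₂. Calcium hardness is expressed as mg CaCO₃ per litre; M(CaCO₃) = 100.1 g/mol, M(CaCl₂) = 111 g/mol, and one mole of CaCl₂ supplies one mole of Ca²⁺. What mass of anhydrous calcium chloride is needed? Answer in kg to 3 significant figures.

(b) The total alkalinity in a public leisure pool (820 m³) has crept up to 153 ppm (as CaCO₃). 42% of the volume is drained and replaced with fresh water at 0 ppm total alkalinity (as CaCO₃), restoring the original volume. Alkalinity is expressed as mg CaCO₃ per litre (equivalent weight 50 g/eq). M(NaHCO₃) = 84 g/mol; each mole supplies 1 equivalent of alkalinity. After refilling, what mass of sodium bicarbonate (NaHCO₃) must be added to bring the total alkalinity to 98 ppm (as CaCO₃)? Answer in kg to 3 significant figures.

(a) Volume: 9,980 US gal × 3.785 L/gal = 37,774 L.
(a) Hardness to add: (323 − 175) = 148 mg/L as CaCO₃ × 37,774 L = 5591 g as CaCO₃.
(a) Moles of Ca²⁺ (1 mol Ca²⁺ ≡ 1 mol CaCO₃): 5591 / 100.1 g/mol = 55.85 mol.
(a) Mass of CaCl₂: 55.85 × 111 = 6199 g.

(b) Volume: 820 m³ = 820,000 L.
(b) After draining 42% and refilling: 153 × 0.58 + 0 × 0.42 = 88.74 ppm.
(b) Deficit to target: 98 − 88.74 = 9.26 mg/L.
(b) As CaCO₃: 9.26 mg/L × 820,000 L = 7593 g; ÷ 50 g/eq ÷ 1 = 151.9 mol NaHCO₃.
(b) Mass: 151.9 × 84 = 12,760 g.

(a) 6.20 kg; (b) 12.8 kg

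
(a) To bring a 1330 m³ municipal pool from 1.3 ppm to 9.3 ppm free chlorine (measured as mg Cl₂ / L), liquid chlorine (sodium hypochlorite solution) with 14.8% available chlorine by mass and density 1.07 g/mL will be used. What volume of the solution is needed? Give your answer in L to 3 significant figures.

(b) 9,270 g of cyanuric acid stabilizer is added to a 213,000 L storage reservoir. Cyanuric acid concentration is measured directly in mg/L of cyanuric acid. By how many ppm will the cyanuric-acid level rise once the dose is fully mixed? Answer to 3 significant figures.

(a) 67.2 L; (b) 43.5 ppm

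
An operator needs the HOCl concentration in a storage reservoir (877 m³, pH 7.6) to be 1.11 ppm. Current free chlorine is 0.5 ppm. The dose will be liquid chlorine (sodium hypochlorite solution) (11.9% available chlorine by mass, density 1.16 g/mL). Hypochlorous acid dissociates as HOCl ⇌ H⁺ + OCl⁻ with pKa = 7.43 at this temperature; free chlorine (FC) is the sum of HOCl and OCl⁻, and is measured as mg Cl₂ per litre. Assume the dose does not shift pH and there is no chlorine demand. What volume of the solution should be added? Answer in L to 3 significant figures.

14.3 L

Volume: 877 m³ = 877,000 L.
[OCl⁻]/[HOCl] = 10^(pH − pKa) = 10^(7.6 − 7.43) = 1.479; fraction as HOCl = 1/(1 + 1.479) = 0.4034.
Free chlorine required for 1.11 ppm HOCl: 1.11 / 0.4034 = 2.752 ppm.
FC to add: 2.752 − 0.5 = 2.252 mg/L as Cl₂.
Cl₂ equivalent: 2.252 mg/L × 877,000 L = 1975 g.
Product at 11.9% available Cl: 1975 / 0.119 = 16,600 g.
Volume: 16,600 g ÷ 1.16 g/mL = 14,310 mL.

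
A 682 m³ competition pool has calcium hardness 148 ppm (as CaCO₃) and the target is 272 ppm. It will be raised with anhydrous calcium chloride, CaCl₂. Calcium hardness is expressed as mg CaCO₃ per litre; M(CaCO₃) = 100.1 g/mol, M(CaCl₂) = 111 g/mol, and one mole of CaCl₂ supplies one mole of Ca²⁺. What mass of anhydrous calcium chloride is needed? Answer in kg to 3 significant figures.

Volume: 682 m³ = 682,000 L.
Hardness to add: (272 − 148) = 124 mg/L as CaCO₃ × 682,000 L = 84,570 g as CaCO₃.
Moles of Ca²⁺ (1 mol Ca²⁺ ≡ 1 mol CaCO₃): 84,570 / 100.1 g/mol = 844.8 mol.
Mass of CaCl₂: 844.8 × 111 = 93,780 g.

93.8 kg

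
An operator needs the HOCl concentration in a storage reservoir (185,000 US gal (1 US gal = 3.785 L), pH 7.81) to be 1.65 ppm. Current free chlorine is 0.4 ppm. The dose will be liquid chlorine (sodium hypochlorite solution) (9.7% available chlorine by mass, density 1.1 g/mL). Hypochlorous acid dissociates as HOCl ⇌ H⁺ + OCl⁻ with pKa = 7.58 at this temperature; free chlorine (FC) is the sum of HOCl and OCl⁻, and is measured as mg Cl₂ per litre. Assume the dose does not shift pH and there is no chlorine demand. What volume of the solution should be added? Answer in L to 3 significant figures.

26.6 L

Volume: 185,000 US gal × 3.785 L/gal = 700,225 L.
[OCl⁻]/[HOCl] = 10^(pH − pKa) = 10^(7.81 − 7.58) = 1.698; fraction as HOCl = 1/(1 + 1.698) = 0.3706.
Free chlorine required for 1.65 ppm HOCl: 1.65 / 0.3706 = 4.452 ppm.
FC to add: 4.452 − 0.4 = 4.052 mg/L as Cl₂.
Cl₂ equivalent: 4.052 mg/L × 700,225 L = 2837 g.
Product at 9.7% available Cl: 2837 / 0.097 = 29,250 g.
Volume: 29,250 g ÷ 1.1 g/mL = 26,590 mL.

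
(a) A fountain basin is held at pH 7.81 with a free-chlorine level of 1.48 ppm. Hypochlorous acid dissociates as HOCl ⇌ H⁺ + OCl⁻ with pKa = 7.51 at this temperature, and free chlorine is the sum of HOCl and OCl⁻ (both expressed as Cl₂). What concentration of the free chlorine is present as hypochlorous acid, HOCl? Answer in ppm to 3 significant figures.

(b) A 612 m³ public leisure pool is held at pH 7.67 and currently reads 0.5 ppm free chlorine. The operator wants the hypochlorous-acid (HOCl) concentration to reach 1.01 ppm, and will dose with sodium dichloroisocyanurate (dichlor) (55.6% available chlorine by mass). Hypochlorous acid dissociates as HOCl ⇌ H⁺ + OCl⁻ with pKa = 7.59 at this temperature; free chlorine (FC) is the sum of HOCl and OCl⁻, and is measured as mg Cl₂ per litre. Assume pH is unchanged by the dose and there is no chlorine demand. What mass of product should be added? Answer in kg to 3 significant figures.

(a) [OCl⁻]/[HOCl] = 10^(pH − pKa) = 10^(7.81 − 7.51) = 10^0.30 = 1.995.
(a) Fraction as HOCl = 1 / (1 + 1.995) = 0.3339.
(a) HOCl = 0.3339 × 1.48 ppm = 0.4941 ppm.

(b) Volume: 612 m³ = 612,000 L.
(b) [OCl⁻]/[HOCl] = 10^(pH − pKa) = 10^(7.67 − 7.59) = 1.202; fraction as HOCl = 1/(1 + 1.202) = 0.4541.
(b) Free chlorine required for 1.01 ppm HOCl: 1.01 / 0.4541 = 2.224 ppm.
(b) FC to add: 2.224 − 0.5 = 1.724 mg/L as Cl₂.
(b) Cl₂ equivalent: 1.724 mg/L × 612,000 L = 1055 g.
(b) Product at 55.6% available Cl: 1055 / 0.556 = 1898 g.

(a) 0.494 ppm; (b) 1.90 kg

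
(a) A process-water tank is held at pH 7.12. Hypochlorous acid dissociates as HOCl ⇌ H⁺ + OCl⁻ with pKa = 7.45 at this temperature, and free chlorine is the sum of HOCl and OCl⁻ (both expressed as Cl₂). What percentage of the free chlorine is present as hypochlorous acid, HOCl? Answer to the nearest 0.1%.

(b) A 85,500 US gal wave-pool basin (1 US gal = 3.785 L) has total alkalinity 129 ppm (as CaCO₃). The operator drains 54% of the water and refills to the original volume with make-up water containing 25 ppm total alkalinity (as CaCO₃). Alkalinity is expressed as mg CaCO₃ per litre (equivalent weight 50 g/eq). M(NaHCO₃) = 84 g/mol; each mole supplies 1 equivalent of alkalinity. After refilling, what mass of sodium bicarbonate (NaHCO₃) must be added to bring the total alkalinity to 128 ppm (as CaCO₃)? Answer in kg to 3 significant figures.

(a) 68.1%; (b) 30.0 kg

(a) [OCl⁻]/[HOCl] = 10^(pH − pKa) = 10^(7.12 − 7.45) = 10^-0.33 = 0.4677.
(a) Fraction as HOCl = 1 / (1 + 0.4677) = 0.6813.

(b) Volume: 85,500 US gal × 3.785 L/gal = 323,618 L.
(b) After draining 54% and refilling: 129 × 0.46 + 25 × 0.54 = 72.84 ppm.
(b) Deficit to target: 128 − 72.84 = 55.16 mg/L.
(b) As CaCO₃: 55.16 mg/L × 323,618 L = 17,850 g; ÷ 50 g/eq ÷ 1 = 357 mol NaHCO₃.
(b) Mass: 357 × 84 = 29,990 g.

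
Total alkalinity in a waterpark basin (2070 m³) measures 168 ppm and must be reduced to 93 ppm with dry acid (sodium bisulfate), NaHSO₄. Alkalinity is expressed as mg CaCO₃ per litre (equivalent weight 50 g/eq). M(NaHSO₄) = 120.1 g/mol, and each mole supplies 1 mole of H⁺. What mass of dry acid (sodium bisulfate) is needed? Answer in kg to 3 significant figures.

Volume: 2070 m³ = 2,070,000 L.
Alkalinity to neutralize: (168 − 93) = 75 mg/L as CaCO₃ × 2,070,000 L = 155,200 g as CaCO₃.
Equivalents of H⁺ required: 155,200 ÷ 50 g/eq = 3105 eq = 3105 mol NaHSO₄.
Mass of NaHSO₄: 3105 × 120.1 = 372,900 g.

373 kg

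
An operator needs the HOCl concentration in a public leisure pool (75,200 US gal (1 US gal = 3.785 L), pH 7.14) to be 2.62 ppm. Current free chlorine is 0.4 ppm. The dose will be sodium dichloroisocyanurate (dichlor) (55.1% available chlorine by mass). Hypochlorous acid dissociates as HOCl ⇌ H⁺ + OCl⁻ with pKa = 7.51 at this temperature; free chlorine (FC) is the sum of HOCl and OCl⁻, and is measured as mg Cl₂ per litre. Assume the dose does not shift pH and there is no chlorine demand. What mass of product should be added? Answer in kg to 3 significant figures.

Volume: 75,200 US gal × 3.785 L/gal = 284,632 L.
[OCl⁻]/[HOCl] = 10^(pH − pKa) = 10^(7.14 − 7.51) = 0.4266; fraction as HOCl = 1/(1 + 0.4266) = 0.701.
Free chlorine required for 2.62 ppm HOCl: 2.62 / 0.701 = 3.738 ppm.
FC to add: 3.738 − 0.4 = 3.338 mg/L as Cl₂.
Cl₂ equivalent: 3.338 mg/L × 284,632 L = 950 g.
Product at 55.1% available Cl: 950 / 0.551 = 1724 g.

1.72 kg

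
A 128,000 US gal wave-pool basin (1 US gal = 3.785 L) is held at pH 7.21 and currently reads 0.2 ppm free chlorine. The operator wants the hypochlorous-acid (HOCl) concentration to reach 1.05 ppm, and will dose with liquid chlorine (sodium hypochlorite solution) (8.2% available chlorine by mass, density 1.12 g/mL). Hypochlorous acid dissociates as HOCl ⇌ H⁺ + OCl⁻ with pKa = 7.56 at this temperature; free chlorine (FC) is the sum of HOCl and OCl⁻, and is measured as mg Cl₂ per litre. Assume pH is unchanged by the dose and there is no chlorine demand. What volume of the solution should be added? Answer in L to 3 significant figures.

6.96 L

Volume: 128,000 US gal × 3.785 L/gal = 484,480 L.
[OCl⁻]/[HOCl] = 10^(pH − pKa) = 10^(7.21 − 7.56) = 0.4467; fraction as HOCl = 1/(1 + 0.4467) = 0.6912.
Free chlorine required for 1.05 ppm HOCl: 1.05 / 0.6912 = 1.519 ppm.
FC to add: 1.519 − 0.2 = 1.319 mg/L as Cl₂.
Cl₂ equivalent: 1.319 mg/L × 484,480 L = 639 g.
Product at 8.2% available Cl: 639 / 0.082 = 7793 g.
Volume: 7793 g ÷ 1.12 g/mL = 6958 mL.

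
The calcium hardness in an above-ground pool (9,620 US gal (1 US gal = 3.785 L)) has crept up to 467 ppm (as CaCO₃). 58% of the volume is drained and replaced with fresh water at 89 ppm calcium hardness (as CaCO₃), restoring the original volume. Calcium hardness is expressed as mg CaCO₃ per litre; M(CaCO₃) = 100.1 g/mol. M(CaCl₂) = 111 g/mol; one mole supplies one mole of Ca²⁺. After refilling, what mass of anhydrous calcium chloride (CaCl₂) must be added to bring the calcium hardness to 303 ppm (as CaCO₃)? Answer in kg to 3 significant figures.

2.23 kg

Volume: 9,620 US gal × 3.785 L/gal = 36,412 L.
After draining 58% and refilling: 467 × 0.42 + 89 × 0.58 = 247.76 ppm.
Deficit to target: 303 − 247.76 = 55.24 mg/L.
As CaCO₃: 55.24 mg/L × 36,412 L = 2011 g; ÷ 100.1 = 20.09 mol Ca²⁺.
Mass: 20.09 × 111 = 2230 g.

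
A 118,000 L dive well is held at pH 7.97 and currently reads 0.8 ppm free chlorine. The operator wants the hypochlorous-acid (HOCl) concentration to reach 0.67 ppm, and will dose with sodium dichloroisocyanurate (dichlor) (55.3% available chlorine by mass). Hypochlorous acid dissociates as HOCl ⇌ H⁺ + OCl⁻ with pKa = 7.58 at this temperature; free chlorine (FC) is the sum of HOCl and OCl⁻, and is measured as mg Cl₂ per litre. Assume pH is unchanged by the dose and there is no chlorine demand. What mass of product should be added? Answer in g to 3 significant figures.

323 g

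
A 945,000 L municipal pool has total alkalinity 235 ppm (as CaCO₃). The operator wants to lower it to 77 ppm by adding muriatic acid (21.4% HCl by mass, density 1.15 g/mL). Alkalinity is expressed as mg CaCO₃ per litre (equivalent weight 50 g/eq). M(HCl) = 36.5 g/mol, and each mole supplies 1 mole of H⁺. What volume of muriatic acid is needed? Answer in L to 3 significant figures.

Alkalinity to neutralize: (235 − 77) = 158 mg/L as CaCO₃ × 945,000 L = 149,300 g as CaCO₃.
Equivalents of H⁺ required: 149,300 ÷ 50 g/eq = 2986 eq = 2986 mol HCl.
Mass of HCl: 2986 × 36.5 = 109,000 g.
Mass of 21.4% solution: 109,000 / 0.214 = 509,300 g.
Volume: 509,300 g ÷ 1.15 g/mL = 442,900 mL.

443 L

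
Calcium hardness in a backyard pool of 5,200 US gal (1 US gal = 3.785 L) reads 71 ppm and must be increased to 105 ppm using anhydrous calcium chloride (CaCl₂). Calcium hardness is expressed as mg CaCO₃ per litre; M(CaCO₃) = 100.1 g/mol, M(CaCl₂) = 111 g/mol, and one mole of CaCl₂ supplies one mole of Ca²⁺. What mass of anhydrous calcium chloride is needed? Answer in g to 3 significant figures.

742 g

Volume: 5,200 US gal × 3.785 L/gal = 19,682 L.
Hardness to add: (105 − 71) = 34 mg/L as CaCO₃ × 19,682 L = 669.2 g as CaCO₃.
Moles of Ca²⁺ (1 mol Ca²⁺ ≡ 1 mol CaCO₃): 669.2 / 100.1 g/mol = 6.685 mol.
Mass of CaCl₂: 6.685 × 111 = 742.1 g.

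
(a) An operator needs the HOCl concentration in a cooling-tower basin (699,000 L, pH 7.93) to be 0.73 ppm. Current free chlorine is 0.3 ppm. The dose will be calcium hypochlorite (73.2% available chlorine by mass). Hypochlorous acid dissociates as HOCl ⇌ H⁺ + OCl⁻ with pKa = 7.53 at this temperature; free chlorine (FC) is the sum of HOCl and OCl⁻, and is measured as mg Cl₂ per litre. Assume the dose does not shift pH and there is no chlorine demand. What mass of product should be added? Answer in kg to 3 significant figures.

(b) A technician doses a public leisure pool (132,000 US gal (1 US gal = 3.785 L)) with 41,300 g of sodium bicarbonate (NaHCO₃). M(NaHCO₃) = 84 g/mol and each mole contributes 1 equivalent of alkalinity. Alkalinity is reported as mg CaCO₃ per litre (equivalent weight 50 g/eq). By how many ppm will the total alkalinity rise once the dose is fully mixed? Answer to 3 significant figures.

(a) 2.16 kg; (b) 49.2 ppm

(a) [OCl⁻]/[HOCl] = 10^(pH − pKa) = 10^(7.93 − 7.53) = 2.512; fraction as HOCl = 1/(1 + 2.512) = 0.2847.
(a) Free chlorine required for 0.73 ppm HOCl: 0.73 / 0.2847 = 2.564 ppm.
(a) FC to add: 2.564 − 0.3 = 2.264 mg/L as Cl₂.
(a) Cl₂ equivalent: 2.264 mg/L × 699,000 L = 1582 g.
(a) Product at 73.2% available Cl: 1582 / 0.732 = 2162 g.

(b) Volume: 132,000 US gal × 3.785 L/gal = 499,620 L.
(b) Moles of NaHCO₃: 41,300 g ÷ 84 g/mol = 491.7 mol → 491.7 eq of alkalinity.
(b) As CaCO₃: 491.7 eq × 50 g/eq = 24,580 g.
(b) Rise: 24,580 g / 499,620 L × 1000 = 49.2 mg/L.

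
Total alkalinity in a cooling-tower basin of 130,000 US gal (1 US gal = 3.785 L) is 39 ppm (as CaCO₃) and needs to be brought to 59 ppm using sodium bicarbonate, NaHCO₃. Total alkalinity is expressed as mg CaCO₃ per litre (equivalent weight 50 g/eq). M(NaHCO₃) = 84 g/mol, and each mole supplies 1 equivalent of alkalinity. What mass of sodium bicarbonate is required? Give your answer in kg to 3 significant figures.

16.5 kg

Volume: 130,000 US gal × 3.785 L/gal = 492,050 L.
Alkalinity to add: (59 − 39) = 20 mg/L as CaCO₃ × 492,050 L = 9841 g as CaCO₃.
Equivalents: 9841 g ÷ 50 g/eq = 196.8 eq.
NaHCO₃ supplies 1 eq per mole → 196.8 mol.
Mass: 196.8 mol × 84 g/mol = 16,530 g.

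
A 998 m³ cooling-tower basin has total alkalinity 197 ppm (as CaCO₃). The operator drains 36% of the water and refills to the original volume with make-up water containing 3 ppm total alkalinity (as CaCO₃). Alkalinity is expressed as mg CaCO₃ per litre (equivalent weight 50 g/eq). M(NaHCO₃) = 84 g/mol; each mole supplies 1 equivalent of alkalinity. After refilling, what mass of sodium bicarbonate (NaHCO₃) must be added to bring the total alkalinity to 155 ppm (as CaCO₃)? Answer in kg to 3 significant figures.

46.7 kg

Volume: 998 m³ = 998,000 L.
After draining 36% and refilling: 197 × 0.64 + 3 × 0.36 = 127.16 ppm.
Deficit to target: 155 − 127.16 = 27.84 mg/L.
As CaCO₃: 27.84 mg/L × 998,000 L = 27,780 g; ÷ 50 g/eq ÷ 1 = 555.7 mol NaHCO₃.
Mass: 555.7 × 84 = 46,680 g.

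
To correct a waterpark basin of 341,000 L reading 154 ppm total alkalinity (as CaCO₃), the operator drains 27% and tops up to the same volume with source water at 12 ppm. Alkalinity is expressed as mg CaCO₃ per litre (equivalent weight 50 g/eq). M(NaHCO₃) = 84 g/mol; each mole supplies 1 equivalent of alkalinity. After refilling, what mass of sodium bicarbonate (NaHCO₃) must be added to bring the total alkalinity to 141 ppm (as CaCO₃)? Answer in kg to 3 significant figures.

14.5 kg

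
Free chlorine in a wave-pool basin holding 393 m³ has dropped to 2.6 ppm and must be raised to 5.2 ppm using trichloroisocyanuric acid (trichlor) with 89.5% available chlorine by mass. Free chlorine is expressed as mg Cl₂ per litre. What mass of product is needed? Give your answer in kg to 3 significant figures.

1.14 kg

Volume: 393 m³ = 393,000 L.
Chlorine deficit: 5.2 − 2.6 = 2.6 ppm = 2.6 mg/L as Cl₂.
Cl₂ equivalent needed: 2.6 mg/L × 393,000 L = 1,022,000 mg = 1022 g.
Product at 89.5% available chlorine: 1022 / 0.895 = 1142 g.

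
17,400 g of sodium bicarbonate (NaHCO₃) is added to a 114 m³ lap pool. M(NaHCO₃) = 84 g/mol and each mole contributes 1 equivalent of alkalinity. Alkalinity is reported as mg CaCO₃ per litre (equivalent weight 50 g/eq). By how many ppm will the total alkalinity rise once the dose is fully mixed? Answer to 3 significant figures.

Volume: 114 m³ = 114,000 L.
Moles of NaHCO₃: 17,400 g ÷ 84 g/mol = 207.1 mol → 207.1 eq of alkalinity.
As CaCO₃: 207.1 eq × 50 g/eq = 10,360 g.
Rise: 10,360 g / 114,000 L × 1000 = 90.85 mg/L.

90.9 ppm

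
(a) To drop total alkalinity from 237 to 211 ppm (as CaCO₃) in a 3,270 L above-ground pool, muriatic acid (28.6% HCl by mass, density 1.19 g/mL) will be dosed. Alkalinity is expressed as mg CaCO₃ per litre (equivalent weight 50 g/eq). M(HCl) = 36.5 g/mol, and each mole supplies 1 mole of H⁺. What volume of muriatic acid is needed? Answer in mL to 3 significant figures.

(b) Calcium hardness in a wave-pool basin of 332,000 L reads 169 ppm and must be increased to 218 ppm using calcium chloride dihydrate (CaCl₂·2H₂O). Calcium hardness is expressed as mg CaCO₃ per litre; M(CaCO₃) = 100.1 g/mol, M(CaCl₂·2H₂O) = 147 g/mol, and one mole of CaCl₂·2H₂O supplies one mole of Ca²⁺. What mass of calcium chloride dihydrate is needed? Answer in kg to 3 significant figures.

(a) Alkalinity to neutralize: (237 − 211) = 26 mg/L as CaCO₃ × 3,270 L = 85.02 g as CaCO₃.
(a) Equivalents of H⁺ required: 85.02 ÷ 50 g/eq = 1.7 eq = 1.7 mol HCl.
(a) Mass of HCl: 1.7 × 36.5 = 62.06 g.
(a) Mass of 28.6% solution: 62.06 / 0.286 = 217 g.
(a) Volume: 217 g ÷ 1.19 g/mL = 182.4 mL.

(b) Hardness to add: (218 − 169) = 49 mg/L as CaCO₃ × 332,000 L = 16,270 g as CaCO₃.
(b) Moles of Ca²⁺ (1 mol Ca²⁺ ≡ 1 mol CaCO₃): 16,270 / 100.1 g/mol = 162.5 mol.
(b) Mass of CaCl₂·2H₂O: 162.5 × 147 = 23,890 g.

(a) 182 mL; (b) 23.9 kg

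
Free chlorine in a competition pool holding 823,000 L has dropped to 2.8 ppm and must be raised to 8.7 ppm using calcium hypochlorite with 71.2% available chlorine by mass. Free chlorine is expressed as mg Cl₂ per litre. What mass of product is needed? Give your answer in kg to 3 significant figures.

6.82 kg

Chlorine deficit: 8.7 − 2.8 = 5.9 ppm = 5.9 mg/L as Cl₂.
Cl₂ equivalent needed: 5.9 mg/L × 823,000 L = 4,856,000 mg = 4856 g.
Product at 71.2% available chlorine: 4856 / 0.712 = 6820 g.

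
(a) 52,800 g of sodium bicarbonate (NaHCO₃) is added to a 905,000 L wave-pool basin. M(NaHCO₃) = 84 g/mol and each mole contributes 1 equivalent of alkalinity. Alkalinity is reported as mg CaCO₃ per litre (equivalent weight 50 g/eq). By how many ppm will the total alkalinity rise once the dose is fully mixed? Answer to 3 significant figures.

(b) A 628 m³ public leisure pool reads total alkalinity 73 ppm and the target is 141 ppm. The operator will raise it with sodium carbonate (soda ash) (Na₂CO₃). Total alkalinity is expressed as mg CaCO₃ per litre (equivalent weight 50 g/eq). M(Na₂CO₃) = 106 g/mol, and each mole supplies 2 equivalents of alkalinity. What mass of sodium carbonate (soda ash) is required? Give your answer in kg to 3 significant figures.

(a) Moles of NaHCO₃: 52,800 g ÷ 84 g/mol = 628.6 mol → 628.6 eq of alkalinity.
(a) As CaCO₃: 628.6 eq × 50 g/eq = 31,430 g.
(a) Rise: 31,430 g / 905,000 L × 1000 = 34.73 mg/L.

(b) Volume: 628 m³ = 628,000 L.
(b) Alkalinity to add: (141 − 73) = 68 mg/L as CaCO₃ × 628,000 L = 42,700 g as CaCO₃.
(b) Equivalents: 42,700 g ÷ 50 g/eq = 854.1 eq.
(b) Each mole of Na₂CO₃ supplies 2 eq, so 854.1 / 2 = 427 mol.
(b) Mass: 427 mol × 106 g/mol = 45,270 g.

(a) 34.7 ppm; (b) 45.3 kg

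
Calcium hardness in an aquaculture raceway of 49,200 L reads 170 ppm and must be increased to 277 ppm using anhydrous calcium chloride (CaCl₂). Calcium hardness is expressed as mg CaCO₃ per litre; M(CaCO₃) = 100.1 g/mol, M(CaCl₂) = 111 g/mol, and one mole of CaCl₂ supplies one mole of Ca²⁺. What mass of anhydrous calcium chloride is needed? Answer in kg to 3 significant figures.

Hardness to add: (277 − 170) = 107 mg/L as CaCO₃ × 49,200 L = 5264 g as CaCO₃.
Moles of Ca²⁺ (1 mol Ca²⁺ ≡ 1 mol CaCO₃): 5264 / 100.1 g/mol = 52.59 mol.
Mass of CaCl₂: 52.59 × 111 = 5838 g.

5.84 kg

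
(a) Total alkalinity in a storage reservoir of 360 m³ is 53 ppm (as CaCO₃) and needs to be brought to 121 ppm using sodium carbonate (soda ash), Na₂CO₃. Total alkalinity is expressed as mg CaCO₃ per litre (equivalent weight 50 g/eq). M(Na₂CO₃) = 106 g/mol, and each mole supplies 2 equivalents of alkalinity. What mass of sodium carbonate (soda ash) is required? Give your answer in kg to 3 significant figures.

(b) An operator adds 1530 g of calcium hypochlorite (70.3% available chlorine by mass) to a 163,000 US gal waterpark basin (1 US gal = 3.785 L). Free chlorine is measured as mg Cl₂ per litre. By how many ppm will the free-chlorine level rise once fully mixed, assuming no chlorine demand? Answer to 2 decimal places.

(a) Volume: 360 m³ = 360,000 L.
(a) Alkalinity to add: (121 − 53) = 68 mg/L as CaCO₃ × 360,000 L = 24,480 g as CaCO₃.
(a) Equivalents: 24,480 g ÷ 50 g/eq = 489.6 eq.
(a) Each mole of Na₂CO₃ supplies 2 eq, so 489.6 / 2 = 244.8 mol.
(a) Mass: 244.8 mol × 106 g/mol = 25,950 g.

(b) Volume: 163,000 US gal × 3.785 L/gal = 616,955 L.
(b) Available chlorine delivered: 1530 g × 0.703 = 1076 g as Cl₂.
(b) Concentration rise: 1076 g / 616,955 L = 1.743 mg/L = 1.74 ppm.

(a) 25.9 kg; (b) 1.74 ppm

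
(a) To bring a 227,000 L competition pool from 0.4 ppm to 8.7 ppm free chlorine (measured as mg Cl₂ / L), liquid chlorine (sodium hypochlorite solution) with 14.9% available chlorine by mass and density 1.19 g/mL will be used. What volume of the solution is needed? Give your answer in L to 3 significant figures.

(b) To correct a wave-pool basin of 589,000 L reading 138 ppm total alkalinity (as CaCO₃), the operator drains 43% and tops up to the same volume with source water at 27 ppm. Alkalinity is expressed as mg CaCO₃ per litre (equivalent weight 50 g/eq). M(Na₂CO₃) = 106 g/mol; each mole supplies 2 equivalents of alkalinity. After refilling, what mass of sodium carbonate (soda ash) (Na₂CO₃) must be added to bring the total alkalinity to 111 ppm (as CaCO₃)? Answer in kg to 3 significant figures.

(a) 10.6 L; (b) 12.9 kg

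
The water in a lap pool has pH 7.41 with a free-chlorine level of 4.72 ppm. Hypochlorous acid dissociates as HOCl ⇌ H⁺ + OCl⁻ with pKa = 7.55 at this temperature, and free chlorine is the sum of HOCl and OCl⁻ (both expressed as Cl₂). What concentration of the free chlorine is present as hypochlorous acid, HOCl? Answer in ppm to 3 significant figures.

2.74 ppm

[OCl⁻]/[HOCl] = 10^(pH − pKa) = 10^(7.41 − 7.55) = 10^-0.14 = 0.7244.
Fraction as HOCl = 1 / (1 + 0.7244) = 0.5799.
HOCl = 0.5799 × 4.72 ppm = 2.737 ppm.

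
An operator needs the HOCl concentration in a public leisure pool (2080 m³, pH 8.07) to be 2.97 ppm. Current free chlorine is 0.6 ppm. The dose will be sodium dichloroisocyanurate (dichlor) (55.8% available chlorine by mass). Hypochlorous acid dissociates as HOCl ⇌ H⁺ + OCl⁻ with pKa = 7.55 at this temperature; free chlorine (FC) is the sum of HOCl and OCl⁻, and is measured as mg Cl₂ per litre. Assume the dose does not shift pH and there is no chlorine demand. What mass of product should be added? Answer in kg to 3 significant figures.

Volume: 2080 m³ = 2,080,000 L.
[OCl⁻]/[HOCl] = 10^(pH − pKa) = 10^(8.07 − 7.55) = 3.311; fraction as HOCl = 1/(1 + 3.311) = 0.2319.
Free chlorine required for 2.97 ppm HOCl: 2.97 / 0.2319 = 12.8 ppm.
FC to add: 12.8 − 0.6 = 12.2 mg/L as Cl₂.
Cl₂ equivalent: 12.2 mg/L × 2,080,000 L = 25,390 g.
Product at 55.8% available Cl: 25,390 / 0.558 = 45,490 g.

45.5 kg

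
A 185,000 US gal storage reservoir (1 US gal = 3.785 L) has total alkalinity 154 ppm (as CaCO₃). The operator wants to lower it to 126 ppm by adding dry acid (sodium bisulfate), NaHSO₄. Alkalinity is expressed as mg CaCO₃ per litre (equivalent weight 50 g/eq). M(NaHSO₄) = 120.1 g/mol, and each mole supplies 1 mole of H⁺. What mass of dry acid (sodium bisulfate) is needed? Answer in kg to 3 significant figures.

Volume: 185,000 US gal × 3.785 L/gal = 700,225 L.
Alkalinity to neutralize: (154 − 126) = 28 mg/L as CaCO₃ × 700,225 L = 19,610 g as CaCO₃.
Equivalents of H⁺ required: 19,610 ÷ 50 g/eq = 392.1 eq = 392.1 mol NaHSO₄.
Mass of NaHSO₄: 392.1 × 120.1 = 47,090 g.

47.1 kg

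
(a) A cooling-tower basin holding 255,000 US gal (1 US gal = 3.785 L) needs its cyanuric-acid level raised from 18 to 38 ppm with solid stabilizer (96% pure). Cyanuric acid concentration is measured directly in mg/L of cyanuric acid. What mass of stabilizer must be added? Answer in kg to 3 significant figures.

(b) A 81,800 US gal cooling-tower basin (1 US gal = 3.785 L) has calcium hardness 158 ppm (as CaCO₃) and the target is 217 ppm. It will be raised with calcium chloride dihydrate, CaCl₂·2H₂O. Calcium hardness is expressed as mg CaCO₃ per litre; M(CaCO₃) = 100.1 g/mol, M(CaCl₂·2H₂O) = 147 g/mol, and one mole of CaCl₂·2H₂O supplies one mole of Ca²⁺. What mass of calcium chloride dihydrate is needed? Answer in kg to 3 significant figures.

(a) Volume: 255,000 US gal × 3.785 L/gal = 965,175 L.
(a) CYA to add: (38 − 18) = 20 mg/L × 965,175 L = 19,300 g cyanuric acid.
(a) At 96% purity: 19,300 / 0.96 = 20,110 g product.

(b) Volume: 81,800 US gal × 3.785 L/gal = 309,613 L.
(b) Hardness to add: (217 − 158) = 59 mg/L as CaCO₃ × 309,613 L = 18,270 g as CaCO₃.
(b) Moles of Ca²⁺ (1 mol Ca²⁺ ≡ 1 mol CaCO₃): 18,270 / 100.1 g/mol = 182.5 mol.
(b) Mass of CaCl₂·2H₂O: 182.5 × 147 = 26,830 g.

(a) 20.1 kg; (b) 26.8 kg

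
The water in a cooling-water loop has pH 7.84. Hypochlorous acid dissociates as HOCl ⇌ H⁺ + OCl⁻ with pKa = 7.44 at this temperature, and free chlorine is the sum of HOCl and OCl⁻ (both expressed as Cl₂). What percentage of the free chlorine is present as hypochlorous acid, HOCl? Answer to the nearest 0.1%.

28.5%

[OCl⁻]/[HOCl] = 10^(pH − pKa) = 10^(7.84 − 7.44) = 10^0.40 = 2.512.
Fraction as HOCl = 1 / (1 + 2.512) = 0.2847.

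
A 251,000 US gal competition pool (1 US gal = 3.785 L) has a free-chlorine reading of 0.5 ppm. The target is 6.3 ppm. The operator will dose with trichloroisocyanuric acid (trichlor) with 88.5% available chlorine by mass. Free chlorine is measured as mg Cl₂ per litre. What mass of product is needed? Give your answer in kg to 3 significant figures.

6.23 kg

Volume: 251,000 US gal × 3.785 L/gal = 950,035 L.
Chlorine deficit: 6.3 − 0.5 = 5.8 ppm = 5.8 mg/L as Cl₂.
Cl₂ equivalent needed: 5.8 mg/L × 950,035 L = 5,510,000 mg = 5510 g.
Product at 88.5% available chlorine: 5510 / 0.885 = 6226 g.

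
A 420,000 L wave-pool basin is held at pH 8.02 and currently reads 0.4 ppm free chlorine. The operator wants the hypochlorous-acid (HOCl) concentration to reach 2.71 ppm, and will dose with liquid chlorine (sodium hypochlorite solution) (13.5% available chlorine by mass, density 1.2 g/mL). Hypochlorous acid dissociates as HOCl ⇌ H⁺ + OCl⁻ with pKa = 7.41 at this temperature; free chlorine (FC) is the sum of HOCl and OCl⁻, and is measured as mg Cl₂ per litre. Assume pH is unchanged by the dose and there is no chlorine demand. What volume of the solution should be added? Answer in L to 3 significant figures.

34.6 L

[OCl⁻]/[HOCl] = 10^(pH − pKa) = 10^(8.02 − 7.41) = 4.074; fraction as HOCl = 1/(1 + 4.074) = 0.1971.
Free chlorine required for 2.71 ppm HOCl: 2.71 / 0.1971 = 13.75 ppm.
FC to add: 13.75 − 0.4 = 13.35 mg/L as Cl₂.
Cl₂ equivalent: 13.35 mg/L × 420,000 L = 5607 g.
Product at 13.5% available Cl: 5607 / 0.135 = 41,530 g.
Volume: 41,530 g ÷ 1.2 g/mL = 34,610 mL.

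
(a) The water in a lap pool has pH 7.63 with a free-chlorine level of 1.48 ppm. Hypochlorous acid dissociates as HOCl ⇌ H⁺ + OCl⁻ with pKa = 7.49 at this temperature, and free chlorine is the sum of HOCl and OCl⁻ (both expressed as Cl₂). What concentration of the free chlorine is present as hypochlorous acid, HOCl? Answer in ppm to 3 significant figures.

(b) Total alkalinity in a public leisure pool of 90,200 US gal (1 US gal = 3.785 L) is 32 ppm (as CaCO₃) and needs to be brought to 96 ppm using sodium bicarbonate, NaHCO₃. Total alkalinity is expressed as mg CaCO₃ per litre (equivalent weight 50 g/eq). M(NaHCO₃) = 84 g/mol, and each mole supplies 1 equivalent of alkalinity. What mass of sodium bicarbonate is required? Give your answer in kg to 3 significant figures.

(a) [OCl⁻]/[HOCl] = 10^(pH − pKa) = 10^(7.63 − 7.49) = 10^0.14 = 1.38.
(a) Fraction as HOCl = 1 / (1 + 1.38) = 0.4201.
(a) HOCl = 0.4201 × 1.48 ppm = 0.6217 ppm.

(b) Volume: 90,200 US gal × 3.785 L/gal = 341,407 L.
(b) Alkalinity to add: (96 − 32) = 64 mg/L as CaCO₃ × 341,407 L = 21,850 g as CaCO₃.
(b) Equivalents: 21,850 g ÷ 50 g/eq = 437 eq.
(b) NaHCO₃ supplies 1 eq per mole → 437 mol.
(b) Mass: 437 mol × 84 g/mol = 36,710 g.

(a) 0.622 ppm; (b) 36.7 kg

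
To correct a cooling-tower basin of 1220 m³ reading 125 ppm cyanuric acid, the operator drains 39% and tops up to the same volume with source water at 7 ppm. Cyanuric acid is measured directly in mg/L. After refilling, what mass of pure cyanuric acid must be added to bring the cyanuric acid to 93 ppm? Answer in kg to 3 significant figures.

17.1 kg

Volume: 1220 m³ = 1,220,000 L.
After draining 39% and refilling: 125 × 0.61 + 7 × 0.39 = 78.98 ppm.
Deficit to target: 93 − 78.98 = 14.02 mg/L.
Mass: 14.02 mg/L × 1,220,000 L = 17,100 g cyanuric acid.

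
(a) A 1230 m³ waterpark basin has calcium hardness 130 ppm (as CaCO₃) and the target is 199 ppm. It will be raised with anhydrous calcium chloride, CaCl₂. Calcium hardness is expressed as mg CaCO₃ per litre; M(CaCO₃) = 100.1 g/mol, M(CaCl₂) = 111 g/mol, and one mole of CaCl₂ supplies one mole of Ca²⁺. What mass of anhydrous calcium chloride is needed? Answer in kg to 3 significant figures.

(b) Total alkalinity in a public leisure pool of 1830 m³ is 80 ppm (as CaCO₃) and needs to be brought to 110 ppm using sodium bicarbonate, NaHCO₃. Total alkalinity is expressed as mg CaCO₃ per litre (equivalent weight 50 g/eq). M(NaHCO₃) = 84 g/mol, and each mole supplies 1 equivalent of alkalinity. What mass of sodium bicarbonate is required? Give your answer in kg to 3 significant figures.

(a) Volume: 1230 m³ = 1,230,000 L.
(a) Hardness to add: (199 − 130) = 69 mg/L as CaCO₃ × 1,230,000 L = 84,870 g as CaCO₃.
(a) Moles of Ca²⁺ (1 mol Ca²⁺ ≡ 1 mol CaCO₃): 84,870 / 100.1 g/mol = 847.9 mol.
(a) Mass of CaCl₂: 847.9 × 111 = 94,110 g.

(b) Volume: 1830 m³ = 1,830,000 L.
(b) Alkalinity to add: (110 − 80) = 30 mg/L as CaCO₃ × 1,830,000 L = 54,900 g as CaCO₃.
(b) Equivalents: 54,900 g ÷ 50 g/eq = 1098 eq.
(b) NaHCO₃ supplies 1 eq per mole → 1098 mol.
(b) Mass: 1098 mol × 84 g/mol = 92,230 g.

(a) 94.1 kg; (b) 92.2 kg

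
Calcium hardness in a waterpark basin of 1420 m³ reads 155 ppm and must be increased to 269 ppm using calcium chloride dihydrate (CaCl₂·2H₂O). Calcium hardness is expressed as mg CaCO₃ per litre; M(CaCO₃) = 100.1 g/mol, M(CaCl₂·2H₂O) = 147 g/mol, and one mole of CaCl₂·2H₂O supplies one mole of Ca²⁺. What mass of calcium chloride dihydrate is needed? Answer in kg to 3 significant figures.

Volume: 1420 m³ = 1,420,000 L.
Hardness to add: (269 − 155) = 114 mg/L as CaCO₃ × 1,420,000 L = 161,900 g as CaCO₃.
Moles of Ca²⁺ (1 mol Ca²⁺ ≡ 1 mol CaCO₃): 161,900 / 100.1 g/mol = 1617 mol.
Mass of CaCl₂·2H₂O: 1617 × 147 = 237,700 g.

238 kg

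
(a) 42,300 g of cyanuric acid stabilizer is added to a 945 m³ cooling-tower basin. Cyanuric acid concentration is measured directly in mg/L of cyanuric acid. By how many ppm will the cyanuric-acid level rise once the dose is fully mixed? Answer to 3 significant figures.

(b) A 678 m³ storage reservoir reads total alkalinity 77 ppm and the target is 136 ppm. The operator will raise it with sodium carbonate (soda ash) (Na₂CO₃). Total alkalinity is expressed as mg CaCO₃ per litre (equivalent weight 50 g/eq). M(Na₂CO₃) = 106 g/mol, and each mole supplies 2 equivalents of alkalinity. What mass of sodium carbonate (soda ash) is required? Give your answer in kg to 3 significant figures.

(a) Volume: 945 m³ = 945,000 L.
(a) Rise: 42,300 g / 945,000 L × 1000 = 44.76 mg/L.

(b) Volume: 678 m³ = 678,000 L.
(b) Alkalinity to add: (136 − 77) = 59 mg/L as CaCO₃ × 678,000 L = 40,000 g as CaCO₃.
(b) Equivalents: 40,000 g ÷ 50 g/eq = 800 eq.
(b) Each mole of Na₂CO₃ supplies 2 eq, so 800 / 2 = 400 mol.
(b) Mass: 400 mol × 106 g/mol = 42,400 g.

(a) 44.8 ppm; (b) 42.4 kg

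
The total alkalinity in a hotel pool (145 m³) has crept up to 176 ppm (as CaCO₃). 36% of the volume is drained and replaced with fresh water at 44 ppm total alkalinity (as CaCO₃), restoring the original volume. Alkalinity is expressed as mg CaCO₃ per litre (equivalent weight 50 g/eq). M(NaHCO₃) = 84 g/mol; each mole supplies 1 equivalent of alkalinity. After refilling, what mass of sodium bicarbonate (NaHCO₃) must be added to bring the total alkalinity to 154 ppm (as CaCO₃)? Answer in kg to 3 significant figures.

6.22 kg

Volume: 145 m³ = 145,000 L.
After draining 36% and refilling: 176 × 0.64 + 44 × 0.36 = 128.48 ppm.
Deficit to target: 154 − 128.48 = 25.52 mg/L.
As CaCO₃: 25.52 mg/L × 145,000 L = 3700 g; ÷ 50 g/eq ÷ 1 = 74.01 mol NaHCO₃.
Mass: 74.01 × 84 = 6217 g.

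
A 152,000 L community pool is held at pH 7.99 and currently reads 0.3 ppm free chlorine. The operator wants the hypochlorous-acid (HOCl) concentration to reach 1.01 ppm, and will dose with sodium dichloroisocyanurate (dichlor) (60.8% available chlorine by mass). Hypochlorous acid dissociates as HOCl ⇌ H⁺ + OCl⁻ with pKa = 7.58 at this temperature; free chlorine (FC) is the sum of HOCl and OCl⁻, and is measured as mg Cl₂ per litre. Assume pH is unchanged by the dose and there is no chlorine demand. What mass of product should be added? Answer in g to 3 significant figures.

827 g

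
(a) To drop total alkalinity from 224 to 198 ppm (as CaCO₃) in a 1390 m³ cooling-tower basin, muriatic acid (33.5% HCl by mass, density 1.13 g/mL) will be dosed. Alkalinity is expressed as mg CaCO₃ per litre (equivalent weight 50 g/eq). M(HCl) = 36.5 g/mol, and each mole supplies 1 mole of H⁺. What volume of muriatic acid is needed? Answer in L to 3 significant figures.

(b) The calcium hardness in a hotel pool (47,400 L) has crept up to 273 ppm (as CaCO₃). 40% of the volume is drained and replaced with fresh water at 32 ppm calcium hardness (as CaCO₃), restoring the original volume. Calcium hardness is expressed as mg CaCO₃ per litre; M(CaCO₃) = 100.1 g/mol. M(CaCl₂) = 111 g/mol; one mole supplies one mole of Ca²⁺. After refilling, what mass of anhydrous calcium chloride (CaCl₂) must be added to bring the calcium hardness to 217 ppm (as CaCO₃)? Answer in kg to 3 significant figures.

(a) Volume: 1390 m³ = 1,390,000 L.
(a) Alkalinity to neutralize: (224 − 198) = 26 mg/L as CaCO₃ × 1,390,000 L = 36,140 g as CaCO₃.
(a) Equivalents of H⁺ required: 36,140 ÷ 50 g/eq = 722.8 eq = 722.8 mol HCl.
(a) Mass of HCl: 722.8 × 36.5 = 26,380 g.
(a) Mass of 33.5% solution: 26,380 / 0.335 = 78,750 g.
(a) Volume: 78,750 g ÷ 1.13 g/mL = 69,690 mL.

(b) After draining 40% and refilling: 273 × 0.60 + 32 × 0.40 = 176.6 ppm.
(b) Deficit to target: 217 − 176.6 = 40.4 mg/L.
(b) As CaCO₃: 40.4 mg/L × 47,400 L = 1915 g; ÷ 100.1 = 19.13 mol Ca²⁺.
(b) Mass: 19.13 × 111 = 2123 g.

(a) 69.7 L; (b) 2.12 kg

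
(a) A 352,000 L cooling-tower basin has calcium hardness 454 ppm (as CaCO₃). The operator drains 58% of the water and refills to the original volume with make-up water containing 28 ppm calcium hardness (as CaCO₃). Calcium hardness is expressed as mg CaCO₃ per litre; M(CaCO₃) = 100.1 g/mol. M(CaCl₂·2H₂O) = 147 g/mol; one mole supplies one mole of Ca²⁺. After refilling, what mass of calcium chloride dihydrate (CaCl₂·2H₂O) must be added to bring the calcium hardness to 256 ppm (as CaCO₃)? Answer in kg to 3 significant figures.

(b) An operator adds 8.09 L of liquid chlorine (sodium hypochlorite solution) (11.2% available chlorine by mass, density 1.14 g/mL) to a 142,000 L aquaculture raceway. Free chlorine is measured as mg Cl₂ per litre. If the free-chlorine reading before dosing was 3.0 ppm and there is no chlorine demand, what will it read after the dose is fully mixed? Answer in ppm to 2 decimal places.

(a) After draining 58% and refilling: 454 × 0.42 + 28 × 0.58 = 206.92 ppm.
(a) Deficit to target: 256 − 206.92 = 49.08 mg/L.
(a) As CaCO₃: 49.08 mg/L × 352,000 L = 17,280 g; ÷ 100.1 = 172.6 mol Ca²⁺.
(a) Mass: 172.6 × 147 = 25,370 g.

(b) Mass of solution: 8.09 L × 1000 mL/L × 1.14 g/mL = 9223 g.
(b) Available chlorine delivered: 9223 g × 0.112 = 1033 g as Cl₂.
(b) Concentration rise: 1033 g / 142,000 L = 7.274 mg/L = 7.27 ppm.
(b) Final FC: 3.0 + 7.27 = 10.27 ppm.

(a) 25.4 kg; (b) 10.27 ppm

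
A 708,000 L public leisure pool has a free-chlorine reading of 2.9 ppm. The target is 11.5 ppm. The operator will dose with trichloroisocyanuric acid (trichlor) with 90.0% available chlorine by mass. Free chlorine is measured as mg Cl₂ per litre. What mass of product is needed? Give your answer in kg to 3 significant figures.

Chlorine deficit: 11.5 − 2.9 = 8.6 ppm = 8.6 mg/L as Cl₂.
Cl₂ equivalent needed: 8.6 mg/L × 708,000 L = 6,089,000 mg = 6089 g.
Product at 90.0% available chlorine: 6089 / 0.9 = 6765 g.

6.77 kg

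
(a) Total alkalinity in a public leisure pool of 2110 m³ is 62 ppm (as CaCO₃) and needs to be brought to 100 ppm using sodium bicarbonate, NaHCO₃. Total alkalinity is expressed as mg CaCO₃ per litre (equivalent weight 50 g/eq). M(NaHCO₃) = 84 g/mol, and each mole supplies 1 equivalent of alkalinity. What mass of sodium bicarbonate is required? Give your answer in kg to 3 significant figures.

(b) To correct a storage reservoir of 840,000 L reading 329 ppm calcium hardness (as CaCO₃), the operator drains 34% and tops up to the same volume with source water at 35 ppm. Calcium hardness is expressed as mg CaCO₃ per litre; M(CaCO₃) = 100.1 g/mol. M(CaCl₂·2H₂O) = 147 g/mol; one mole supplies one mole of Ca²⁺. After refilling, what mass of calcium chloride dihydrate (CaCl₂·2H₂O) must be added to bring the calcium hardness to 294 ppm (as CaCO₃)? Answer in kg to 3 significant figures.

(a) Volume: 2110 m³ = 2,110,000 L.
(a) Alkalinity to add: (100 − 62) = 38 mg/L as CaCO₃ × 2,110,000 L = 80,180 g as CaCO₃.
(a) Equivalents: 80,180 g ÷ 50 g/eq = 1604 eq.
(a) NaHCO₃ supplies 1 eq per mole → 1604 mol.
(a) Mass: 1604 mol × 84 g/mol = 134,700 g.

(b) After draining 34% and refilling: 329 × 0.66 + 35 × 0.34 = 229.04 ppm.
(b) Deficit to target: 294 − 229.04 = 64.96 mg/L.
(b) As CaCO₃: 64.96 mg/L × 840,000 L = 54,570 g; ÷ 100.1 = 545.1 mol Ca²⁺.
(b) Mass: 545.1 × 147 = 80,130 g.

(a) 135 kg; (b) 80.1 kg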